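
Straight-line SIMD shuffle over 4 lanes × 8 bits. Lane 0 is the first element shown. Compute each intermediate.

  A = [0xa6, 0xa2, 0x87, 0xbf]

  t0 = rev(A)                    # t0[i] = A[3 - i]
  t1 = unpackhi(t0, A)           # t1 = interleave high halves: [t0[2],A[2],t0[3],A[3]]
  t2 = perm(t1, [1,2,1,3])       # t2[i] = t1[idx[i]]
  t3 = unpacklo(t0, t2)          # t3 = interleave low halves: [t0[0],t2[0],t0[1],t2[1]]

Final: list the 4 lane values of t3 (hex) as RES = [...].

t0 = [0xbf, 0x87, 0xa2, 0xa6]
t1 = [0xa2, 0x87, 0xa6, 0xbf]
t2 = [0x87, 0xa6, 0x87, 0xbf]
t3 = [0xbf, 0x87, 0x87, 0xa6]

RES = [ 0xbf  0x87  0x87  0xa6 ]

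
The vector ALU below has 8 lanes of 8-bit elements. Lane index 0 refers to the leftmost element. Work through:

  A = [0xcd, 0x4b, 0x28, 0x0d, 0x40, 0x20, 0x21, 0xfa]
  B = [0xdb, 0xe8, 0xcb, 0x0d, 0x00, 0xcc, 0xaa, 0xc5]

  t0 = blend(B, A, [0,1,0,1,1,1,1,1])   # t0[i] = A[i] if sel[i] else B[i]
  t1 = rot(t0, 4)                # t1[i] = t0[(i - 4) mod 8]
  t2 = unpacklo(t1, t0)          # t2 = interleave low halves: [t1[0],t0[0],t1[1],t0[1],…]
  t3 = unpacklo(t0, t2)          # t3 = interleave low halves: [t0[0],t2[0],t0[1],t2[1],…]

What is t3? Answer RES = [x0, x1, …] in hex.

RES = [0xdb, 0x40, 0x4b, 0xdb, 0xcb, 0x20, 0x0d, 0x4b]

→ t0 |db|4b|cb|0d|40|20|21|fa|
→ t1 |40|20|21|fa|db|4b|cb|0d|
→ t2 |40|db|20|4b|21|cb|fa|0d|
→ t3 |db|40|4b|db|cb|20|0d|4b|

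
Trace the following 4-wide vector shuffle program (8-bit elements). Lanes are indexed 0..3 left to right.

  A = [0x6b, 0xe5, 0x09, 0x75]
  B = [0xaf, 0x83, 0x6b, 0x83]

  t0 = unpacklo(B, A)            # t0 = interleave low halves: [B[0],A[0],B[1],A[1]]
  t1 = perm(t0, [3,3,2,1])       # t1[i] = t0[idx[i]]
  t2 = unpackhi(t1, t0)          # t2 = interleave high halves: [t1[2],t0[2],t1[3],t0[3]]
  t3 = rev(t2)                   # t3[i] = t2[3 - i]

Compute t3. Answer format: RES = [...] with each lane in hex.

t0 = [0xaf, 0x6b, 0x83, 0xe5]
t1 = [0xe5, 0xe5, 0x83, 0x6b]
t2 = [0x83, 0x83, 0x6b, 0xe5]
t3 = [0xe5, 0x6b, 0x83, 0x83]

RES = [ 0xe5  0x6b  0x83  0x83 ]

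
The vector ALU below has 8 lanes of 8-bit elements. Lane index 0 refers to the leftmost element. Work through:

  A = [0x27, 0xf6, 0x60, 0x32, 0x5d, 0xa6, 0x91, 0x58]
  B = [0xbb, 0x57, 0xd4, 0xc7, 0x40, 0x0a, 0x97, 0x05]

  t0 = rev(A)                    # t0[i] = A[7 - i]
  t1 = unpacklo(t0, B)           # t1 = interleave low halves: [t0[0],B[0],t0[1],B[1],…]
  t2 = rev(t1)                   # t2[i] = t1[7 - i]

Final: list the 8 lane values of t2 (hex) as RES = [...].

RES = [0xc7, 0x5d, 0xd4, 0xa6, 0x57, 0x91, 0xbb, 0x58]

→ t0 |58|91|a6|5d|32|60|f6|27|
→ t1 |58|bb|91|57|a6|d4|5d|c7|
→ t2 |c7|5d|d4|a6|57|91|bb|58|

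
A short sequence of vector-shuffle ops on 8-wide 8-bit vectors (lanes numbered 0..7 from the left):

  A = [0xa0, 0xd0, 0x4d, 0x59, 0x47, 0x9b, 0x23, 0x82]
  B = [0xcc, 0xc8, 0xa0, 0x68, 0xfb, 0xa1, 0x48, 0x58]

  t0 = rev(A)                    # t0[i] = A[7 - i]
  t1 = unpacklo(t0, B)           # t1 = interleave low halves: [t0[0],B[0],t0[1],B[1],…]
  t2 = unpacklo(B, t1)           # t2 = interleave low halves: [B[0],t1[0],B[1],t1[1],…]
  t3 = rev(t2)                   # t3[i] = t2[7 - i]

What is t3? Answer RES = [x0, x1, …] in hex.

t0 = [0x82, 0x23, 0x9b, 0x47, 0x59, 0x4d, 0xd0, 0xa0]
t1 = [0x82, 0xcc, 0x23, 0xc8, 0x9b, 0xa0, 0x47, 0x68]
t2 = [0xcc, 0x82, 0xc8, 0xcc, 0xa0, 0x23, 0x68, 0xc8]
t3 = [0xc8, 0x68, 0x23, 0xa0, 0xcc, 0xc8, 0x82, 0xcc]

RES = [0xc8, 0x68, 0x23, 0xa0, 0xcc, 0xc8, 0x82, 0xcc]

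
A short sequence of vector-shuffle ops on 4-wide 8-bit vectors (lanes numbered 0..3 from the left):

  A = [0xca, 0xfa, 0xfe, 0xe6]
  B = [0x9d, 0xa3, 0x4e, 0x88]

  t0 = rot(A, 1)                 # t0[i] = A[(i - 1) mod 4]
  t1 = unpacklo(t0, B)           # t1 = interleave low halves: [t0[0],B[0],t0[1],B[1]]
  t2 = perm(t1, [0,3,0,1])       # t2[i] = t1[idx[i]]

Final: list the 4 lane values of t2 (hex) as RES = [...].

RES = [ 0xe6  0xa3  0xe6  0x9d ]

→ t0 |e6|ca|fa|fe|
→ t1 |e6|9d|ca|a3|
→ t2 |e6|a3|e6|9d|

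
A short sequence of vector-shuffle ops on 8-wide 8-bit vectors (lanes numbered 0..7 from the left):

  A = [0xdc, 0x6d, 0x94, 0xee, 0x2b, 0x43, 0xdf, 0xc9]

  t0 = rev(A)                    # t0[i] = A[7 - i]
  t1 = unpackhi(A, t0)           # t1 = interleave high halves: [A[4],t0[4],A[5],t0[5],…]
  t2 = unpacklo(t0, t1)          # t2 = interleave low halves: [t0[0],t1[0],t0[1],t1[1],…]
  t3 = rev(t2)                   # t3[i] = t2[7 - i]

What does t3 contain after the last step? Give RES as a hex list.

RES = [0x94, 0x2b, 0x43, 0x43, 0xee, 0xdf, 0x2b, 0xc9]

  t0: c9 df 43 2b ee 94 6d dc
  t1: 2b ee 43 94 df 6d c9 dc
  t2: c9 2b df ee 43 43 2b 94
  t3: 94 2b 43 43 ee df 2b c9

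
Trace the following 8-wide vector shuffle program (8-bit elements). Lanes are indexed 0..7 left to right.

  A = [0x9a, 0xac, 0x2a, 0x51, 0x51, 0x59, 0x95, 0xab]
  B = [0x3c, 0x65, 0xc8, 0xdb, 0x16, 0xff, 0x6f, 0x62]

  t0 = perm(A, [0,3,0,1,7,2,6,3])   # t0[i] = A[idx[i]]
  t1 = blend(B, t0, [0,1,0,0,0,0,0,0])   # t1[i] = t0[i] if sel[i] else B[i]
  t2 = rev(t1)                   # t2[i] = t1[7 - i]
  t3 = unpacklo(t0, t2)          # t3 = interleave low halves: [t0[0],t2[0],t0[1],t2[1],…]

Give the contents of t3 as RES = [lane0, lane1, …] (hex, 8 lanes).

→ t0 |9a|51|9a|ac|ab|2a|95|51|
→ t1 |3c|51|c8|db|16|ff|6f|62|
→ t2 |62|6f|ff|16|db|c8|51|3c|
→ t3 |9a|62|51|6f|9a|ff|ac|16|

RES = [0x9a, 0x62, 0x51, 0x6f, 0x9a, 0xff, 0xac, 0x16]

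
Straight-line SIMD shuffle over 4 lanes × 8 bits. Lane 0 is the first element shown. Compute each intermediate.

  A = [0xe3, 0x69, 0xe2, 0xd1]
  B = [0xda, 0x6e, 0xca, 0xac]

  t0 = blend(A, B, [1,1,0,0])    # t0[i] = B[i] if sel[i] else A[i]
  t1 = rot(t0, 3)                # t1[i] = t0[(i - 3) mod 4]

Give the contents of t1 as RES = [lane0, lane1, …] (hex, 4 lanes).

  t0: da 6e e2 d1
  t1: 6e e2 d1 da

RES = [0x6e, 0xe2, 0xd1, 0xda]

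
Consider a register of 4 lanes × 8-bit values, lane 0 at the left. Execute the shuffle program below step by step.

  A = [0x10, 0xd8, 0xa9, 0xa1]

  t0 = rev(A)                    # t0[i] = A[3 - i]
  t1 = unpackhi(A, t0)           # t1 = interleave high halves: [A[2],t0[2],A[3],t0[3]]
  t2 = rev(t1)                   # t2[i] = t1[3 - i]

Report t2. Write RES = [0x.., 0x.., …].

RES = [ 0x10  0xa1  0xd8  0xa9 ]

→ t0 |a1|a9|d8|10|
→ t1 |a9|d8|a1|10|
→ t2 |10|a1|d8|a9|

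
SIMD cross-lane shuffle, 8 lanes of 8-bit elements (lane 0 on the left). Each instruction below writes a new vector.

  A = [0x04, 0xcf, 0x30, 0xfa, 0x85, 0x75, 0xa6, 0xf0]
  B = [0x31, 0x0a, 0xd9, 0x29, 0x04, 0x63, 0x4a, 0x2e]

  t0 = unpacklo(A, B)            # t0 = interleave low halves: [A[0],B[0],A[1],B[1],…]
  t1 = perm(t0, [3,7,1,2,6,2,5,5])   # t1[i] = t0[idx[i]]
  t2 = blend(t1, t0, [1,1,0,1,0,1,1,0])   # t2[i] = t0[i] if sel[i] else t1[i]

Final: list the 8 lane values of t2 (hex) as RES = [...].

RES = [ 0x04  0x31  0x31  0x0a  0xfa  0xd9  0xfa  0xd9 ]

t0 = [0x04, 0x31, 0xcf, 0x0a, 0x30, 0xd9, 0xfa, 0x29]
t1 = [0x0a, 0x29, 0x31, 0xcf, 0xfa, 0xcf, 0xd9, 0xd9]
t2 = [0x04, 0x31, 0x31, 0x0a, 0xfa, 0xd9, 0xfa, 0xd9]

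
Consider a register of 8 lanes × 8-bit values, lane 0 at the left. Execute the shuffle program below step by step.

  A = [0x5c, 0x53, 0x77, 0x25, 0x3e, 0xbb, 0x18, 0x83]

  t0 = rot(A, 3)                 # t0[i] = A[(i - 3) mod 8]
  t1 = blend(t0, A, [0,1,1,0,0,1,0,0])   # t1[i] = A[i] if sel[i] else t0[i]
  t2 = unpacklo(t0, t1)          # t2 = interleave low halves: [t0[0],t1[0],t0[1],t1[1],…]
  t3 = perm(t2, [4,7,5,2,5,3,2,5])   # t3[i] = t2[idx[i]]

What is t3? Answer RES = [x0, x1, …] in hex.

  t0: bb 18 83 5c 53 77 25 3e
  t1: bb 53 77 5c 53 bb 25 3e
  t2: bb bb 18 53 83 77 5c 5c
  t3: 83 5c 77 18 77 53 18 77

RES = [ 0x83  0x5c  0x77  0x18  0x77  0x53  0x18  0x77 ]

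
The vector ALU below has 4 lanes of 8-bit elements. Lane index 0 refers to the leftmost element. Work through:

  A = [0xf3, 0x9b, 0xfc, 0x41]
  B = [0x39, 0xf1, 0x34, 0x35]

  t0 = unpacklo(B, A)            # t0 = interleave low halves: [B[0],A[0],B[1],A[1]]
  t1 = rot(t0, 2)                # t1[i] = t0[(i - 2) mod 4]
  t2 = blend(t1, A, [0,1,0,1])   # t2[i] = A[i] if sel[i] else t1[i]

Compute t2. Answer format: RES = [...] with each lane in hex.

→ t0 |39|f3|f1|9b|
→ t1 |f1|9b|39|f3|
→ t2 |f1|9b|39|41|

RES = [ 0xf1  0x9b  0x39  0x41 ]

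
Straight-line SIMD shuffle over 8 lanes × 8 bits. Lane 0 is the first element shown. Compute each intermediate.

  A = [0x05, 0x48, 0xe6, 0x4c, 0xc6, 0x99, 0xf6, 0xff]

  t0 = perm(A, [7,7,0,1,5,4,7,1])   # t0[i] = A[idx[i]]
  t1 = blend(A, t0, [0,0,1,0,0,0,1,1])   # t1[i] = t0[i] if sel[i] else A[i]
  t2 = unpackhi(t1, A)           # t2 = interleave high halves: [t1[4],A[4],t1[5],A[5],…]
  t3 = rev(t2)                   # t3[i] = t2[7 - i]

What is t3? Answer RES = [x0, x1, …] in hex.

RES = [ 0xff  0x48  0xf6  0xff  0x99  0x99  0xc6  0xc6 ]

→ t0 |ff|ff|05|48|99|c6|ff|48|
→ t1 |05|48|05|4c|c6|99|ff|48|
→ t2 |c6|c6|99|99|ff|f6|48|ff|
→ t3 |ff|48|f6|ff|99|99|c6|c6|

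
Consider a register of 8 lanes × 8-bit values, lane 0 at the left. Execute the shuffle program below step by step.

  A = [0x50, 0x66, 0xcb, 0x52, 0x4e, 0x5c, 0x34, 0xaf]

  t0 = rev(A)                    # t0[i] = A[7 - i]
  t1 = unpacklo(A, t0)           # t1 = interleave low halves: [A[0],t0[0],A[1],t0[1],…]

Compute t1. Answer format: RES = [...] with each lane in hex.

  t0: af 34 5c 4e 52 cb 66 50
  t1: 50 af 66 34 cb 5c 52 4e

RES = [ 0x50  0xaf  0x66  0x34  0xcb  0x5c  0x52  0x4e ]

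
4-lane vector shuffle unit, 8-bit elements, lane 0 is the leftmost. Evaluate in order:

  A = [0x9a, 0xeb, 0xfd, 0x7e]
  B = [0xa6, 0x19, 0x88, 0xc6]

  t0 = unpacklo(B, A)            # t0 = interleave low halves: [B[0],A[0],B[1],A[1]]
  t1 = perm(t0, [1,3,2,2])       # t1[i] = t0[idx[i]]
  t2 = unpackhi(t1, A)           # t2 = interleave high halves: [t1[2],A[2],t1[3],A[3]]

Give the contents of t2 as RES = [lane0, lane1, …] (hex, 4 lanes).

t0 = [0xa6, 0x9a, 0x19, 0xeb]
t1 = [0x9a, 0xeb, 0x19, 0x19]
t2 = [0x19, 0xfd, 0x19, 0x7e]

RES = [ 0x19  0xfd  0x19  0x7e ]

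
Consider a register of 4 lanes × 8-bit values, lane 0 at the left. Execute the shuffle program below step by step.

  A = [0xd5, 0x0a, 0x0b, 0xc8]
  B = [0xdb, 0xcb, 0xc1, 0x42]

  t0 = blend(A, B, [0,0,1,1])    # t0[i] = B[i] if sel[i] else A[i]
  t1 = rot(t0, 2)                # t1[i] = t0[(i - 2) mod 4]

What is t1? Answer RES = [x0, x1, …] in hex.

  t0: d5 0a c1 42
  t1: c1 42 d5 0a

RES = [0xc1, 0x42, 0xd5, 0x0a]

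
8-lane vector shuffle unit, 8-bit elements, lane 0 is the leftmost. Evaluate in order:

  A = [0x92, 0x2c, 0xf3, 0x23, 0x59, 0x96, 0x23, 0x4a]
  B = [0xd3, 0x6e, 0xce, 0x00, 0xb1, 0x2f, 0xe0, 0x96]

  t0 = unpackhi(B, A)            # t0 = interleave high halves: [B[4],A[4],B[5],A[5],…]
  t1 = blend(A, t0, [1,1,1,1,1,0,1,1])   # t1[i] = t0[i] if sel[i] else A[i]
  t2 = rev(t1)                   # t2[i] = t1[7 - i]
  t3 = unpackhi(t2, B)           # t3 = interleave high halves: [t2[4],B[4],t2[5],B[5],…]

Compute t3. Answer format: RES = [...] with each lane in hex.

  t0: b1 59 2f 96 e0 23 96 4a
  t1: b1 59 2f 96 e0 96 96 4a
  t2: 4a 96 96 e0 96 2f 59 b1
  t3: 96 b1 2f 2f 59 e0 b1 96

RES = [0x96, 0xb1, 0x2f, 0x2f, 0x59, 0xe0, 0xb1, 0x96]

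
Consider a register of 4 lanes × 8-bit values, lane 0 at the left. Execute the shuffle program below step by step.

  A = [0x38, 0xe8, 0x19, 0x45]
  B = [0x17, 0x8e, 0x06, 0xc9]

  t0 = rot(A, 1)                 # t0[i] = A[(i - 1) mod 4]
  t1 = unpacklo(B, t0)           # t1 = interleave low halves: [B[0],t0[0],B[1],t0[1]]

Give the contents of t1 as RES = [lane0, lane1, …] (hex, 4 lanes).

t0 = [0x45, 0x38, 0xe8, 0x19]
t1 = [0x17, 0x45, 0x8e, 0x38]

RES = [ 0x17  0x45  0x8e  0x38 ]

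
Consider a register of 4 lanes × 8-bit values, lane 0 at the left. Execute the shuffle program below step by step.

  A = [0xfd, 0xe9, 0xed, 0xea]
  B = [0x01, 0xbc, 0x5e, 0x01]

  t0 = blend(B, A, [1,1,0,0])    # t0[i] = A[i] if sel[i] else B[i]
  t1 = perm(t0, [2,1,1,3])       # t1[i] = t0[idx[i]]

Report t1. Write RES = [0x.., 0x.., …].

RES = [ 0x5e  0xe9  0xe9  0x01 ]

→ t0 |fd|e9|5e|01|
→ t1 |5e|e9|e9|01|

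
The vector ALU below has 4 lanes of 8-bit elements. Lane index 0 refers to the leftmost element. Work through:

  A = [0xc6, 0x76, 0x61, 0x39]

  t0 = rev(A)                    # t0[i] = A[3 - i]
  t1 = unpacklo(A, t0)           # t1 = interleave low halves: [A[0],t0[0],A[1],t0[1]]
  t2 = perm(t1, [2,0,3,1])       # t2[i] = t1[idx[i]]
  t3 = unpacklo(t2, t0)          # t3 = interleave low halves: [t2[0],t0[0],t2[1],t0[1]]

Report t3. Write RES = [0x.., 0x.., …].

RES = [0x76, 0x39, 0xc6, 0x61]

→ t0 |39|61|76|c6|
→ t1 |c6|39|76|61|
→ t2 |76|c6|61|39|
→ t3 |76|39|c6|61|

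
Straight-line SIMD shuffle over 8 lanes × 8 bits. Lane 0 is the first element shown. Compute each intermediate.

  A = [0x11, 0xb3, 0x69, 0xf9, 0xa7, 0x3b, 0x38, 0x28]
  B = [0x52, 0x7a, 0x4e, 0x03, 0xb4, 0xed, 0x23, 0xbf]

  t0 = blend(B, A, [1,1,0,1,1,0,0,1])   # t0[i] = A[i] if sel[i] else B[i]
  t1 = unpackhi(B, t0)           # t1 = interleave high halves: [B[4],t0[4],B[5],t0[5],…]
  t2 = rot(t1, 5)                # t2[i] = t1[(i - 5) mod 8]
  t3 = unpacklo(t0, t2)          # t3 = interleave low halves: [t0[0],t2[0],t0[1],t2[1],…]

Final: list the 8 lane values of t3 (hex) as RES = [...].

→ t0 |11|b3|4e|f9|a7|ed|23|28|
→ t1 |b4|a7|ed|ed|23|23|bf|28|
→ t2 |ed|23|23|bf|28|b4|a7|ed|
→ t3 |11|ed|b3|23|4e|23|f9|bf|

RES = [ 0x11  0xed  0xb3  0x23  0x4e  0x23  0xf9  0xbf ]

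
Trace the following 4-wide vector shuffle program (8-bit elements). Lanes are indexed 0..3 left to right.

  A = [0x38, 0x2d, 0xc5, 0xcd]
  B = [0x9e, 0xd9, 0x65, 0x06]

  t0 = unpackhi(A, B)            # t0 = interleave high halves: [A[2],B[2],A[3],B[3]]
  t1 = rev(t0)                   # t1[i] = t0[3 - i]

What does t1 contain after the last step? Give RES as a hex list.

→ t0 |c5|65|cd|06|
→ t1 |06|cd|65|c5|

RES = [0x06, 0xcd, 0x65, 0xc5]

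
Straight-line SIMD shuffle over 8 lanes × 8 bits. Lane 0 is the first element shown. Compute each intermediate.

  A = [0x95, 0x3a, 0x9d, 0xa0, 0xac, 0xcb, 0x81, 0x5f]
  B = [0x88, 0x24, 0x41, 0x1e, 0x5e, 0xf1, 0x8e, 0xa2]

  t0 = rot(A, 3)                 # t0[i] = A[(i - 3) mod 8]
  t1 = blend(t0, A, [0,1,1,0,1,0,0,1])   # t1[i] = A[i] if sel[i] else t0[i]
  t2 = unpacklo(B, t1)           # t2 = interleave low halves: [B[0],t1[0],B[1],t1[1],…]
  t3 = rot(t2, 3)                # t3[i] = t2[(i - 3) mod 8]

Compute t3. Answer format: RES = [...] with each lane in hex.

→ t0 |cb|81|5f|95|3a|9d|a0|ac|
→ t1 |cb|3a|9d|95|ac|9d|a0|5f|
→ t2 |88|cb|24|3a|41|9d|1e|95|
→ t3 |9d|1e|95|88|cb|24|3a|41|

RES = [0x9d, 0x1e, 0x95, 0x88, 0xcb, 0x24, 0x3a, 0x41]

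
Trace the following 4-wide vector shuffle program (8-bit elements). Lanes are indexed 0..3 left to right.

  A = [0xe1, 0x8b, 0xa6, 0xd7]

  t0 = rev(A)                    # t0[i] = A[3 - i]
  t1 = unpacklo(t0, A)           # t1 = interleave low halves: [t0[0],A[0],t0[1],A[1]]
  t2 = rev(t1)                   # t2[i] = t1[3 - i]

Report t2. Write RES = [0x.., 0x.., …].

t0 = [0xd7, 0xa6, 0x8b, 0xe1]
t1 = [0xd7, 0xe1, 0xa6, 0x8b]
t2 = [0x8b, 0xa6, 0xe1, 0xd7]

RES = [ 0x8b  0xa6  0xe1  0xd7 ]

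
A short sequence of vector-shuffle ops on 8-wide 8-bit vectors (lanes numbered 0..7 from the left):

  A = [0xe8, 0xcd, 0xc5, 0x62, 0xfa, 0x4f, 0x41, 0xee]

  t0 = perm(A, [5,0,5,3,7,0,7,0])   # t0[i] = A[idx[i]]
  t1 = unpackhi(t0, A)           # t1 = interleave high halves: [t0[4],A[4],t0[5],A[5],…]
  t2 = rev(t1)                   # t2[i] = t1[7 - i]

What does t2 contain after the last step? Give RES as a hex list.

t0 = [0x4f, 0xe8, 0x4f, 0x62, 0xee, 0xe8, 0xee, 0xe8]
t1 = [0xee, 0xfa, 0xe8, 0x4f, 0xee, 0x41, 0xe8, 0xee]
t2 = [0xee, 0xe8, 0x41, 0xee, 0x4f, 0xe8, 0xfa, 0xee]

RES = [ 0xee  0xe8  0x41  0xee  0x4f  0xe8  0xfa  0xee ]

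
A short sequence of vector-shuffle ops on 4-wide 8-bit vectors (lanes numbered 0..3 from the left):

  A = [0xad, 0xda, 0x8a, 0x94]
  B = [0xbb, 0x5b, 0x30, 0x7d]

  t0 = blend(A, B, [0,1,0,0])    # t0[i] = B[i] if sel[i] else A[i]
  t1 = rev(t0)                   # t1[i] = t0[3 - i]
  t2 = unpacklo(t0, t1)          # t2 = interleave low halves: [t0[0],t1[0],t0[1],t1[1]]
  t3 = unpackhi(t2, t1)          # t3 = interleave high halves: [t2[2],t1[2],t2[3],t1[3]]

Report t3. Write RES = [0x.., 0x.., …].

t0 = [0xad, 0x5b, 0x8a, 0x94]
t1 = [0x94, 0x8a, 0x5b, 0xad]
t2 = [0xad, 0x94, 0x5b, 0x8a]
t3 = [0x5b, 0x5b, 0x8a, 0xad]

RES = [ 0x5b  0x5b  0x8a  0xad ]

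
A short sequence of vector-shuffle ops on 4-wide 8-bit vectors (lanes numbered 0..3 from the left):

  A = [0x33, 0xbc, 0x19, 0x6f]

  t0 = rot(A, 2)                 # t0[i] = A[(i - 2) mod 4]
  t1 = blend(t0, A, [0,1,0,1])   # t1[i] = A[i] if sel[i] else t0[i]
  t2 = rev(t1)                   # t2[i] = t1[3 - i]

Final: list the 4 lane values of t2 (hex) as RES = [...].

RES = [0x6f, 0x33, 0xbc, 0x19]

→ t0 |19|6f|33|bc|
→ t1 |19|bc|33|6f|
→ t2 |6f|33|bc|19|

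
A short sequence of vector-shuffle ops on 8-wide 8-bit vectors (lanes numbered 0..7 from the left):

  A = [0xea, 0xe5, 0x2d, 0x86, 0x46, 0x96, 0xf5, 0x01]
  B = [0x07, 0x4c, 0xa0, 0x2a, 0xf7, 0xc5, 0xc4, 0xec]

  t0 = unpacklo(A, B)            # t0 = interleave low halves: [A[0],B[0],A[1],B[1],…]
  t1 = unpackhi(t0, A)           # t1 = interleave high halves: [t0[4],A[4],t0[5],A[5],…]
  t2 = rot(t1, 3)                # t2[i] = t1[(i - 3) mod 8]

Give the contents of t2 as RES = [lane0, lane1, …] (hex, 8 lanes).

RES = [0xf5, 0x2a, 0x01, 0x2d, 0x46, 0xa0, 0x96, 0x86]

→ t0 |ea|07|e5|4c|2d|a0|86|2a|
→ t1 |2d|46|a0|96|86|f5|2a|01|
→ t2 |f5|2a|01|2d|46|a0|96|86|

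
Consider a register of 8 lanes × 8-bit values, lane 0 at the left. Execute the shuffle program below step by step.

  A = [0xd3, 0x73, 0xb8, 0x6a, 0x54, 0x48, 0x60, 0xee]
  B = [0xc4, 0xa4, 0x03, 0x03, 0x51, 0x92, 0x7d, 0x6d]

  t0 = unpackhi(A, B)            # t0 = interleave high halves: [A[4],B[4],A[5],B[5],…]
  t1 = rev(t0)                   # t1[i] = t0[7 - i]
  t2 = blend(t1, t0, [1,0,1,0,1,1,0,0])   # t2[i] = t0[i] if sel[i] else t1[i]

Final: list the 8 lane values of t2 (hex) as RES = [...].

t0 = [0x54, 0x51, 0x48, 0x92, 0x60, 0x7d, 0xee, 0x6d]
t1 = [0x6d, 0xee, 0x7d, 0x60, 0x92, 0x48, 0x51, 0x54]
t2 = [0x54, 0xee, 0x48, 0x60, 0x60, 0x7d, 0x51, 0x54]

RES = [0x54, 0xee, 0x48, 0x60, 0x60, 0x7d, 0x51, 0x54]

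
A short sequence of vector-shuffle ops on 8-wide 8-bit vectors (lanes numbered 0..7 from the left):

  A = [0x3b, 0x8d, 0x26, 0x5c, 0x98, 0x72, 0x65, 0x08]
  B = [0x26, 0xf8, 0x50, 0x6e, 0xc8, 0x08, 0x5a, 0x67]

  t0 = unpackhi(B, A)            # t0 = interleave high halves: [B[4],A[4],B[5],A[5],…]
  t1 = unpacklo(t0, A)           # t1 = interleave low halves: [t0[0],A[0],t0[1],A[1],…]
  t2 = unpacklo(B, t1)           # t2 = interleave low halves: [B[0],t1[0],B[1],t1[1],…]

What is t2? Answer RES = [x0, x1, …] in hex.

RES = [0x26, 0xc8, 0xf8, 0x3b, 0x50, 0x98, 0x6e, 0x8d]

→ t0 |c8|98|08|72|5a|65|67|08|
→ t1 |c8|3b|98|8d|08|26|72|5c|
→ t2 |26|c8|f8|3b|50|98|6e|8d|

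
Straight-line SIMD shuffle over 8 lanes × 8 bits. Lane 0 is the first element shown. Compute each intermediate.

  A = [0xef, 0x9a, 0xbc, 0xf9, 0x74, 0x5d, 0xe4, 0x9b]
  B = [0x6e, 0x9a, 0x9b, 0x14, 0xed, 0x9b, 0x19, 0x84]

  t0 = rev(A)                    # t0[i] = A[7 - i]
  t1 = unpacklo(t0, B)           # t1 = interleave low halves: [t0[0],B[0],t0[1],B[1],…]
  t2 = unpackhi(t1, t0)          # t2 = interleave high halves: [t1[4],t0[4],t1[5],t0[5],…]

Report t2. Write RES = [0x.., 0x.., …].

t0 = [0x9b, 0xe4, 0x5d, 0x74, 0xf9, 0xbc, 0x9a, 0xef]
t1 = [0x9b, 0x6e, 0xe4, 0x9a, 0x5d, 0x9b, 0x74, 0x14]
t2 = [0x5d, 0xf9, 0x9b, 0xbc, 0x74, 0x9a, 0x14, 0xef]

RES = [0x5d, 0xf9, 0x9b, 0xbc, 0x74, 0x9a, 0x14, 0xef]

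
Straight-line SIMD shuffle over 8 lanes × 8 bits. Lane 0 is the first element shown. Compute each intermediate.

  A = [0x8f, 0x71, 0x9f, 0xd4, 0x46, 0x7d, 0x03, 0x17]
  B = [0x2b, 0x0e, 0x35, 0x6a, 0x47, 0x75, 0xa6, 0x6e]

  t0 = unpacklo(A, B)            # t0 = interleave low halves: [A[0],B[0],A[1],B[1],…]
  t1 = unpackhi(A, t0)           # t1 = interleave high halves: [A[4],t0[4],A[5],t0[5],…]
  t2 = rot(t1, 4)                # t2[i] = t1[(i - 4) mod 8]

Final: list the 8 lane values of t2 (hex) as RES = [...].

t0 = [0x8f, 0x2b, 0x71, 0x0e, 0x9f, 0x35, 0xd4, 0x6a]
t1 = [0x46, 0x9f, 0x7d, 0x35, 0x03, 0xd4, 0x17, 0x6a]
t2 = [0x03, 0xd4, 0x17, 0x6a, 0x46, 0x9f, 0x7d, 0x35]

RES = [ 0x03  0xd4  0x17  0x6a  0x46  0x9f  0x7d  0x35 ]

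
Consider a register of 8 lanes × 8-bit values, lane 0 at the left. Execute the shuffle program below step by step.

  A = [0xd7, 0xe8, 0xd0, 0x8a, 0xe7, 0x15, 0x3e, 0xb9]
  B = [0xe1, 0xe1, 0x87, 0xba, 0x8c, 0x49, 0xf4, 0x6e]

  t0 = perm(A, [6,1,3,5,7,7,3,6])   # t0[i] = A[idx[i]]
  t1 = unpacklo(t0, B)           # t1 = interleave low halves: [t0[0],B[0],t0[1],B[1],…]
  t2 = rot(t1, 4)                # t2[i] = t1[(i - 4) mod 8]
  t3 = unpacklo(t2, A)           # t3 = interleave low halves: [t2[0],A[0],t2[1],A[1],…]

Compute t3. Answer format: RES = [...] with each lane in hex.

→ t0 |3e|e8|8a|15|b9|b9|8a|3e|
→ t1 |3e|e1|e8|e1|8a|87|15|ba|
→ t2 |8a|87|15|ba|3e|e1|e8|e1|
→ t3 |8a|d7|87|e8|15|d0|ba|8a|

RES = [0x8a, 0xd7, 0x87, 0xe8, 0x15, 0xd0, 0xba, 0x8a]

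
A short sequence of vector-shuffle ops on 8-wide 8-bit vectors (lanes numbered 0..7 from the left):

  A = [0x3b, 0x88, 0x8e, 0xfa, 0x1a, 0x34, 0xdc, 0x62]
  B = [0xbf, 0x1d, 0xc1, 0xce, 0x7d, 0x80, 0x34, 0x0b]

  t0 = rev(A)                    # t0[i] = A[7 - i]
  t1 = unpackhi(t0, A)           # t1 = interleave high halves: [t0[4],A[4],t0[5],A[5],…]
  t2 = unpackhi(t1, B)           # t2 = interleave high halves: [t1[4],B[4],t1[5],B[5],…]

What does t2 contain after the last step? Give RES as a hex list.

RES = [0x88, 0x7d, 0xdc, 0x80, 0x3b, 0x34, 0x62, 0x0b]

t0 = [0x62, 0xdc, 0x34, 0x1a, 0xfa, 0x8e, 0x88, 0x3b]
t1 = [0xfa, 0x1a, 0x8e, 0x34, 0x88, 0xdc, 0x3b, 0x62]
t2 = [0x88, 0x7d, 0xdc, 0x80, 0x3b, 0x34, 0x62, 0x0b]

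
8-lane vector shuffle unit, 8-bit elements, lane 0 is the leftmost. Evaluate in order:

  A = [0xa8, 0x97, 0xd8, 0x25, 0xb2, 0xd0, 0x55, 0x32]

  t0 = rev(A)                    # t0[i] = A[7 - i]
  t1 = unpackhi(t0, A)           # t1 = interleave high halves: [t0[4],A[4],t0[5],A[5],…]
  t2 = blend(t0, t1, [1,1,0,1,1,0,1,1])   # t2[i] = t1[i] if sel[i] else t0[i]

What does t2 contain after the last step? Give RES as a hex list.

RES = [0x25, 0xb2, 0xd0, 0xd0, 0x97, 0xd8, 0xa8, 0x32]

→ t0 |32|55|d0|b2|25|d8|97|a8|
→ t1 |25|b2|d8|d0|97|55|a8|32|
→ t2 |25|b2|d0|d0|97|d8|a8|32|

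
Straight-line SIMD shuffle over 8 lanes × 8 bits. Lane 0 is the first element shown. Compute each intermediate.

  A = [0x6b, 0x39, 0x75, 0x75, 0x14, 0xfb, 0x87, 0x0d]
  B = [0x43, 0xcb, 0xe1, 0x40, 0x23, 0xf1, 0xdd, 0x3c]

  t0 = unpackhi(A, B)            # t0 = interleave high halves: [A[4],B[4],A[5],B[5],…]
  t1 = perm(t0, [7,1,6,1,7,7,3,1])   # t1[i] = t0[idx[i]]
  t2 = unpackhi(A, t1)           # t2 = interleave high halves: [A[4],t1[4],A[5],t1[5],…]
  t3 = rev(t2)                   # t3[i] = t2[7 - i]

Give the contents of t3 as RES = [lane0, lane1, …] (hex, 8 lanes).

→ t0 |14|23|fb|f1|87|dd|0d|3c|
→ t1 |3c|23|0d|23|3c|3c|f1|23|
→ t2 |14|3c|fb|3c|87|f1|0d|23|
→ t3 |23|0d|f1|87|3c|fb|3c|14|

RES = [0x23, 0x0d, 0xf1, 0x87, 0x3c, 0xfb, 0x3c, 0x14]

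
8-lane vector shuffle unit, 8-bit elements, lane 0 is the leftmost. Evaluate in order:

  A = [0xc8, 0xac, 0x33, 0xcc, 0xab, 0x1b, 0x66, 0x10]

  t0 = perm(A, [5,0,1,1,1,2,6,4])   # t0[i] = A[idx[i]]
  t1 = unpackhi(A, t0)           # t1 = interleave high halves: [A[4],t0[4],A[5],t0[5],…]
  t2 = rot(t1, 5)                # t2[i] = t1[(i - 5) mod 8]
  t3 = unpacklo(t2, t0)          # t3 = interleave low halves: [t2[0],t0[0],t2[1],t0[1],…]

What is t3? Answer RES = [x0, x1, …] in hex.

  t0: 1b c8 ac ac ac 33 66 ab
  t1: ab ac 1b 33 66 66 10 ab
  t2: 33 66 66 10 ab ab ac 1b
  t3: 33 1b 66 c8 66 ac 10 ac

RES = [ 0x33  0x1b  0x66  0xc8  0x66  0xac  0x10  0xac ]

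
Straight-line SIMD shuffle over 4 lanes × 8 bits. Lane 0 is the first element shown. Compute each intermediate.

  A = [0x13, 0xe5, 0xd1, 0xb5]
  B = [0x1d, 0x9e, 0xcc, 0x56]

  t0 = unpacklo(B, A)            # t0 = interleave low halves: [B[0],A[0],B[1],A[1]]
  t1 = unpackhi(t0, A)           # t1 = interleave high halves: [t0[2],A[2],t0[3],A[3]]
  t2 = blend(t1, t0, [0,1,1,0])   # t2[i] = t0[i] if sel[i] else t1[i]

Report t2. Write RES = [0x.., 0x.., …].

RES = [ 0x9e  0x13  0x9e  0xb5 ]

t0 = [0x1d, 0x13, 0x9e, 0xe5]
t1 = [0x9e, 0xd1, 0xe5, 0xb5]
t2 = [0x9e, 0x13, 0x9e, 0xb5]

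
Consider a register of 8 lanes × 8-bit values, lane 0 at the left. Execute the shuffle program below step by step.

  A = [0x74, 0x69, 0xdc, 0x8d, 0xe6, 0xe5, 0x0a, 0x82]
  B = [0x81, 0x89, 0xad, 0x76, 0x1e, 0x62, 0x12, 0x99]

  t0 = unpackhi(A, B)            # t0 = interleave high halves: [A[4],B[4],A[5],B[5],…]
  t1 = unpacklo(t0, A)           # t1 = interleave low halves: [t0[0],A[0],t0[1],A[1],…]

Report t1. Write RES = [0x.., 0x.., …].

→ t0 |e6|1e|e5|62|0a|12|82|99|
→ t1 |e6|74|1e|69|e5|dc|62|8d|

RES = [0xe6, 0x74, 0x1e, 0x69, 0xe5, 0xdc, 0x62, 0x8d]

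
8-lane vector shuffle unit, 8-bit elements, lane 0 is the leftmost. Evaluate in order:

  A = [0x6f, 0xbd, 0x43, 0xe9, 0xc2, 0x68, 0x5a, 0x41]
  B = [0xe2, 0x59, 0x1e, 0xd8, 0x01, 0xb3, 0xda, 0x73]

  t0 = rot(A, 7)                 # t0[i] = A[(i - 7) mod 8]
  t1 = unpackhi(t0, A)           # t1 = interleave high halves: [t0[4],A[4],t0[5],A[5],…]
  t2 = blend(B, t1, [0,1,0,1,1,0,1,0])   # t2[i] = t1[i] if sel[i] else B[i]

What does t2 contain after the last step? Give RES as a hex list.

RES = [0xe2, 0xc2, 0x1e, 0x68, 0x41, 0xb3, 0x6f, 0x73]

t0 = [0xbd, 0x43, 0xe9, 0xc2, 0x68, 0x5a, 0x41, 0x6f]
t1 = [0x68, 0xc2, 0x5a, 0x68, 0x41, 0x5a, 0x6f, 0x41]
t2 = [0xe2, 0xc2, 0x1e, 0x68, 0x41, 0xb3, 0x6f, 0x73]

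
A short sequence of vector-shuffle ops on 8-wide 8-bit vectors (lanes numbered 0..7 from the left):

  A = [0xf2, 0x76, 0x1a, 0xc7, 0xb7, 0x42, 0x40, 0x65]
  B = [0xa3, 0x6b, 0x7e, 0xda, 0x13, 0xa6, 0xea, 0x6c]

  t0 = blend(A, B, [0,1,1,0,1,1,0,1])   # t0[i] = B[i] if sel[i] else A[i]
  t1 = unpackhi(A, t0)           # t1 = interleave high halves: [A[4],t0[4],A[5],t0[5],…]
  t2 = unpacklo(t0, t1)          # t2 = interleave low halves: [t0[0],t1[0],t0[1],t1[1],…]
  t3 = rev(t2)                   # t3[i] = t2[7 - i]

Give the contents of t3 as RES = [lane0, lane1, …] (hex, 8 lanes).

→ t0 |f2|6b|7e|c7|13|a6|40|6c|
→ t1 |b7|13|42|a6|40|40|65|6c|
→ t2 |f2|b7|6b|13|7e|42|c7|a6|
→ t3 |a6|c7|42|7e|13|6b|b7|f2|

RES = [ 0xa6  0xc7  0x42  0x7e  0x13  0x6b  0xb7  0xf2 ]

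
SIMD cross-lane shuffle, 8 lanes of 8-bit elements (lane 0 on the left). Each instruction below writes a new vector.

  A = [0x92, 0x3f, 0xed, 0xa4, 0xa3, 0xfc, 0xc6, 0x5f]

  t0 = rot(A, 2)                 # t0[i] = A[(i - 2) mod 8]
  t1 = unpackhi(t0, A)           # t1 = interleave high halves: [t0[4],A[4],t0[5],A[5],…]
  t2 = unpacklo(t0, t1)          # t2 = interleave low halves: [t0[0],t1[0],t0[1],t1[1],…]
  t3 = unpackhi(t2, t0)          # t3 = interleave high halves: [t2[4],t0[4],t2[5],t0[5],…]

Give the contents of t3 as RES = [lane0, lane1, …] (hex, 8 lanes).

RES = [ 0x92  0xed  0xa4  0xa4  0x3f  0xa3  0xfc  0xfc ]

→ t0 |c6|5f|92|3f|ed|a4|a3|fc|
→ t1 |ed|a3|a4|fc|a3|c6|fc|5f|
→ t2 |c6|ed|5f|a3|92|a4|3f|fc|
→ t3 |92|ed|a4|a4|3f|a3|fc|fc|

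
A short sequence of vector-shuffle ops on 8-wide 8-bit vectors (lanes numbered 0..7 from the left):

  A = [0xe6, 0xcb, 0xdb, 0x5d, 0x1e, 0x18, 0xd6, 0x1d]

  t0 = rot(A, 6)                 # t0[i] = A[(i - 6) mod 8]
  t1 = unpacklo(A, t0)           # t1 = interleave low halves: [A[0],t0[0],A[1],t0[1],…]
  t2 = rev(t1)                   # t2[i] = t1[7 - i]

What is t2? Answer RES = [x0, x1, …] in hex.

RES = [ 0x18  0x5d  0x1e  0xdb  0x5d  0xcb  0xdb  0xe6 ]

  t0: db 5d 1e 18 d6 1d e6 cb
  t1: e6 db cb 5d db 1e 5d 18
  t2: 18 5d 1e db 5d cb db e6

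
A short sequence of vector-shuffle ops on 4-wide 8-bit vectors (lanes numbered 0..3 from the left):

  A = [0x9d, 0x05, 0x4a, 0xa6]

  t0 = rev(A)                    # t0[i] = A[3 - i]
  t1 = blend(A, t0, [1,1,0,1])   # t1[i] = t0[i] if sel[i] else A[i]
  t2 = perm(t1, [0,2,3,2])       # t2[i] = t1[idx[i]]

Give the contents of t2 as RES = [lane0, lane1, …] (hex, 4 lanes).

t0 = [0xa6, 0x4a, 0x05, 0x9d]
t1 = [0xa6, 0x4a, 0x4a, 0x9d]
t2 = [0xa6, 0x4a, 0x9d, 0x4a]

RES = [ 0xa6  0x4a  0x9d  0x4a ]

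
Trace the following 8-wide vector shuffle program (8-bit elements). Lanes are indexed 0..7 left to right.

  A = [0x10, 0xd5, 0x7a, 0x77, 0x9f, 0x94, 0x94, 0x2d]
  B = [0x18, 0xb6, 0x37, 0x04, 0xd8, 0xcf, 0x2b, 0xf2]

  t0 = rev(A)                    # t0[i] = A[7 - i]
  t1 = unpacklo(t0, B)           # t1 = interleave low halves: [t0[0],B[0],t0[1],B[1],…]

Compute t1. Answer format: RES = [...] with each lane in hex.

RES = [0x2d, 0x18, 0x94, 0xb6, 0x94, 0x37, 0x9f, 0x04]

  t0: 2d 94 94 9f 77 7a d5 10
  t1: 2d 18 94 b6 94 37 9f 04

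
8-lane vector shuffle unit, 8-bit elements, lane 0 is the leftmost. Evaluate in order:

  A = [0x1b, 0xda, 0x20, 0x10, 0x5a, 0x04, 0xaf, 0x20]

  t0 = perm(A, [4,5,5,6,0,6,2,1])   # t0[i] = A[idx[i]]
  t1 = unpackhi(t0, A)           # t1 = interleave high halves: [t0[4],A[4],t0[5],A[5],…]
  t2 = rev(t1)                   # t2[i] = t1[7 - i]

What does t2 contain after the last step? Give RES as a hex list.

RES = [ 0x20  0xda  0xaf  0x20  0x04  0xaf  0x5a  0x1b ]

  t0: 5a 04 04 af 1b af 20 da
  t1: 1b 5a af 04 20 af da 20
  t2: 20 da af 20 04 af 5a 1b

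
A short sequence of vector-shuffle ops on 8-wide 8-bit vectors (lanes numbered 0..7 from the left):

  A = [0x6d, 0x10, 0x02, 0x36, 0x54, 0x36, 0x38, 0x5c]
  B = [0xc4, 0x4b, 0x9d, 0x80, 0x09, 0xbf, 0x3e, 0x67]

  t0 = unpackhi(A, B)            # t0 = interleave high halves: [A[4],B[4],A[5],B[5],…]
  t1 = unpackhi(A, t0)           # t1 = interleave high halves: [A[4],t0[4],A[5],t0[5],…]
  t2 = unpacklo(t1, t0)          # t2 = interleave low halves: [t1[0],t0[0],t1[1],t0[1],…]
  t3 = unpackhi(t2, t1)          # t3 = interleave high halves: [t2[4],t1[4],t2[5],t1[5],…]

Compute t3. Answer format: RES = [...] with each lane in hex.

t0 = [0x54, 0x09, 0x36, 0xbf, 0x38, 0x3e, 0x5c, 0x67]
t1 = [0x54, 0x38, 0x36, 0x3e, 0x38, 0x5c, 0x5c, 0x67]
t2 = [0x54, 0x54, 0x38, 0x09, 0x36, 0x36, 0x3e, 0xbf]
t3 = [0x36, 0x38, 0x36, 0x5c, 0x3e, 0x5c, 0xbf, 0x67]

RES = [0x36, 0x38, 0x36, 0x5c, 0x3e, 0x5c, 0xbf, 0x67]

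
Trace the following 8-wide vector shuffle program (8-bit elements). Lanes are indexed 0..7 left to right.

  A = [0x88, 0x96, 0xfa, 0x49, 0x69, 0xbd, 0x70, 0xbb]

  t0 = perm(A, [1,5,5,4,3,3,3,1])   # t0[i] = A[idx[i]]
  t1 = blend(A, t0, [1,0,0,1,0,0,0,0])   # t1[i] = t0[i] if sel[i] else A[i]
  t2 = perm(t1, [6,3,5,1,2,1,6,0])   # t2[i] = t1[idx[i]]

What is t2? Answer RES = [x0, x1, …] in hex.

RES = [ 0x70  0x69  0xbd  0x96  0xfa  0x96  0x70  0x96 ]

  t0: 96 bd bd 69 49 49 49 96
  t1: 96 96 fa 69 69 bd 70 bb
  t2: 70 69 bd 96 fa 96 70 96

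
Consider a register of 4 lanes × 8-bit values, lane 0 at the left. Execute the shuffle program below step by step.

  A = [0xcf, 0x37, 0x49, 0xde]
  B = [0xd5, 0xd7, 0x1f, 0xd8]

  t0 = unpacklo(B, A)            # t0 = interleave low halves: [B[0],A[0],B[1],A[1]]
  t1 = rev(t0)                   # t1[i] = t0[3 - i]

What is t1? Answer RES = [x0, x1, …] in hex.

RES = [ 0x37  0xd7  0xcf  0xd5 ]

→ t0 |d5|cf|d7|37|
→ t1 |37|d7|cf|d5|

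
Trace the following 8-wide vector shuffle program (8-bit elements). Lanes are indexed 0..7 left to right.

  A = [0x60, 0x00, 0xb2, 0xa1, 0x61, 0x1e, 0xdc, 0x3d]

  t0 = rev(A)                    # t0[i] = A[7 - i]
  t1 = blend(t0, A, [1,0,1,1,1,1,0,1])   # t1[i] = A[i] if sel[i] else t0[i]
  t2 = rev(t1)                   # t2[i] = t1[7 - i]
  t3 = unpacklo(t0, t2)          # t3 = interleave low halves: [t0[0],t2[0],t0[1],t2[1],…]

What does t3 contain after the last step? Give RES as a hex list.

  t0: 3d dc 1e 61 a1 b2 00 60
  t1: 60 dc b2 a1 61 1e 00 3d
  t2: 3d 00 1e 61 a1 b2 dc 60
  t3: 3d 3d dc 00 1e 1e 61 61

RES = [0x3d, 0x3d, 0xdc, 0x00, 0x1e, 0x1e, 0x61, 0x61]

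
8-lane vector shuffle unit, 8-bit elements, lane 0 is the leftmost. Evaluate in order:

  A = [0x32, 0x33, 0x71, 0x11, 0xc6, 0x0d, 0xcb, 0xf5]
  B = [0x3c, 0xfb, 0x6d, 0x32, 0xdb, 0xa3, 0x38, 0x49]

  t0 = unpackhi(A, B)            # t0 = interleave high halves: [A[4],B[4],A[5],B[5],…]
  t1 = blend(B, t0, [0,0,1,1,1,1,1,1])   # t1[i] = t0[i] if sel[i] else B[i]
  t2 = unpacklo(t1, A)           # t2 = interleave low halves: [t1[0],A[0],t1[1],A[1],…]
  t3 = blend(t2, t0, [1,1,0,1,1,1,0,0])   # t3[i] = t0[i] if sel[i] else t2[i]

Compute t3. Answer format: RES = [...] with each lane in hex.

t0 = [0xc6, 0xdb, 0x0d, 0xa3, 0xcb, 0x38, 0xf5, 0x49]
t1 = [0x3c, 0xfb, 0x0d, 0xa3, 0xcb, 0x38, 0xf5, 0x49]
t2 = [0x3c, 0x32, 0xfb, 0x33, 0x0d, 0x71, 0xa3, 0x11]
t3 = [0xc6, 0xdb, 0xfb, 0xa3, 0xcb, 0x38, 0xa3, 0x11]

RES = [0xc6, 0xdb, 0xfb, 0xa3, 0xcb, 0x38, 0xa3, 0x11]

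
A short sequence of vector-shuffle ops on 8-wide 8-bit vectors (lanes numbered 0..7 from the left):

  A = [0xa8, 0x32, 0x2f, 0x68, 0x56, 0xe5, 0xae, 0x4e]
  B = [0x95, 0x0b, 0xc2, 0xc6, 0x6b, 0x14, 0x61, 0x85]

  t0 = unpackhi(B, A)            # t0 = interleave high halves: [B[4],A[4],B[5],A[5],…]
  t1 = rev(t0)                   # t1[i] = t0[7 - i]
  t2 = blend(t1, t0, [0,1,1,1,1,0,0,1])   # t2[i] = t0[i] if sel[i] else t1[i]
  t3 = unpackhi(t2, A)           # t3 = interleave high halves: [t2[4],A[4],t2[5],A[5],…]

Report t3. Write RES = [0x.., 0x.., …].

RES = [ 0x61  0x56  0x14  0xe5  0x56  0xae  0x4e  0x4e ]

→ t0 |6b|56|14|e5|61|ae|85|4e|
→ t1 |4e|85|ae|61|e5|14|56|6b|
→ t2 |4e|56|14|e5|61|14|56|4e|
→ t3 |61|56|14|e5|56|ae|4e|4e|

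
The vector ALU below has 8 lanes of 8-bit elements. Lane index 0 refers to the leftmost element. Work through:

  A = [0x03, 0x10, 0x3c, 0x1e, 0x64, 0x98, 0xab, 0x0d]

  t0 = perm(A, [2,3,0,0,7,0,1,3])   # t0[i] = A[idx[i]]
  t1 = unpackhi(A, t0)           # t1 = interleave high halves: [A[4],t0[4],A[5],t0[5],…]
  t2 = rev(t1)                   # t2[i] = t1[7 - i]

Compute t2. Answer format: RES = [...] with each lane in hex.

RES = [ 0x1e  0x0d  0x10  0xab  0x03  0x98  0x0d  0x64 ]

  t0: 3c 1e 03 03 0d 03 10 1e
  t1: 64 0d 98 03 ab 10 0d 1e
  t2: 1e 0d 10 ab 03 98 0d 64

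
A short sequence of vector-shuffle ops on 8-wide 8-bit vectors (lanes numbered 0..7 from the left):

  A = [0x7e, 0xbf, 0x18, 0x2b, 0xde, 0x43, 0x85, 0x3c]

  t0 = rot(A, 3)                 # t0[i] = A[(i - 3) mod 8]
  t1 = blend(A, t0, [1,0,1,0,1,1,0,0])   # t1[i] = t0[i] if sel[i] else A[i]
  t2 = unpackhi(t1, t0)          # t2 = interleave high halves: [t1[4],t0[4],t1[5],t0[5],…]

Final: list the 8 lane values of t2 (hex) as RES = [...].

RES = [0xbf, 0xbf, 0x18, 0x18, 0x85, 0x2b, 0x3c, 0xde]

  t0: 43 85 3c 7e bf 18 2b de
  t1: 43 bf 3c 2b bf 18 85 3c
  t2: bf bf 18 18 85 2b 3c de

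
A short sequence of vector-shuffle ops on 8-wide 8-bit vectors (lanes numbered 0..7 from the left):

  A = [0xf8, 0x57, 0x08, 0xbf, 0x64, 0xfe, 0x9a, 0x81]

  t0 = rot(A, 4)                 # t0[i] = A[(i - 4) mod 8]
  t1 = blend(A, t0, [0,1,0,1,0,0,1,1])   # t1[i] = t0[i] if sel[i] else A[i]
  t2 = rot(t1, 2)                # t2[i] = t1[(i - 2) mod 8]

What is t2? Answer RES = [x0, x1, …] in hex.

RES = [ 0x08  0xbf  0xf8  0xfe  0x08  0x81  0x64  0xfe ]

  t0: 64 fe 9a 81 f8 57 08 bf
  t1: f8 fe 08 81 64 fe 08 bf
  t2: 08 bf f8 fe 08 81 64 fe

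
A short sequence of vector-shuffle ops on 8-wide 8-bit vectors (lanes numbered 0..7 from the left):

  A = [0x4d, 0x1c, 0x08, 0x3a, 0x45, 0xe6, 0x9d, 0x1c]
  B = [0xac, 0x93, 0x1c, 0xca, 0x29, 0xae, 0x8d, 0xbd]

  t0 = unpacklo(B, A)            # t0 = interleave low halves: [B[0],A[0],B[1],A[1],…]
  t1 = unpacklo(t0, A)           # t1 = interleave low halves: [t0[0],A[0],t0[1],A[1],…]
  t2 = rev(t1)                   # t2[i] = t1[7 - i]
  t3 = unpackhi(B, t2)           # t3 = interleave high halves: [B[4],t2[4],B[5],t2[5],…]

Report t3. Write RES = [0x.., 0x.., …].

RES = [0x29, 0x1c, 0xae, 0x4d, 0x8d, 0x4d, 0xbd, 0xac]

t0 = [0xac, 0x4d, 0x93, 0x1c, 0x1c, 0x08, 0xca, 0x3a]
t1 = [0xac, 0x4d, 0x4d, 0x1c, 0x93, 0x08, 0x1c, 0x3a]
t2 = [0x3a, 0x1c, 0x08, 0x93, 0x1c, 0x4d, 0x4d, 0xac]
t3 = [0x29, 0x1c, 0xae, 0x4d, 0x8d, 0x4d, 0xbd, 0xac]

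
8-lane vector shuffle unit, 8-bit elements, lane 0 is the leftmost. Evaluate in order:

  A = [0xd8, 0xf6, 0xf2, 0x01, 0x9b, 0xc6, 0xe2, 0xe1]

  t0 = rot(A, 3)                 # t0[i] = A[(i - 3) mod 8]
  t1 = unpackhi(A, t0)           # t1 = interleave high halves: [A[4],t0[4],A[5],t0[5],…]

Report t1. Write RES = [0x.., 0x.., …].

t0 = [0xc6, 0xe2, 0xe1, 0xd8, 0xf6, 0xf2, 0x01, 0x9b]
t1 = [0x9b, 0xf6, 0xc6, 0xf2, 0xe2, 0x01, 0xe1, 0x9b]

RES = [ 0x9b  0xf6  0xc6  0xf2  0xe2  0x01  0xe1  0x9b ]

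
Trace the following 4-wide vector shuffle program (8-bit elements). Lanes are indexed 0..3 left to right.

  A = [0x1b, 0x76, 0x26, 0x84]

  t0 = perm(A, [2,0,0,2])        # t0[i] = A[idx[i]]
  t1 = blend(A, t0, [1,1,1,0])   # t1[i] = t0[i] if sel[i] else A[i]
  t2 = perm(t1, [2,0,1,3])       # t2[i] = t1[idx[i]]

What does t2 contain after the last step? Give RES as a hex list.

t0 = [0x26, 0x1b, 0x1b, 0x26]
t1 = [0x26, 0x1b, 0x1b, 0x84]
t2 = [0x1b, 0x26, 0x1b, 0x84]

RES = [0x1b, 0x26, 0x1b, 0x84]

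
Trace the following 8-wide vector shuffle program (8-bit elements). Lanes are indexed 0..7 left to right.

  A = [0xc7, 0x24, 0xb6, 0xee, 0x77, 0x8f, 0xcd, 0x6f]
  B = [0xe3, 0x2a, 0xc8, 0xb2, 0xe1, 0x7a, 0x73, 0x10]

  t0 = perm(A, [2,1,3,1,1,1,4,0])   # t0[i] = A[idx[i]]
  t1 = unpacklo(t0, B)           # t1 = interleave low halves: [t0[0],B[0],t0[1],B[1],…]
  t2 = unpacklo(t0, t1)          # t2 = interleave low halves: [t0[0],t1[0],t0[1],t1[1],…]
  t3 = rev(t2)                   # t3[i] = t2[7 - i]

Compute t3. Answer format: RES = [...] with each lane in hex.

  t0: b6 24 ee 24 24 24 77 c7
  t1: b6 e3 24 2a ee c8 24 b2
  t2: b6 b6 24 e3 ee 24 24 2a
  t3: 2a 24 24 ee e3 24 b6 b6

RES = [0x2a, 0x24, 0x24, 0xee, 0xe3, 0x24, 0xb6, 0xb6]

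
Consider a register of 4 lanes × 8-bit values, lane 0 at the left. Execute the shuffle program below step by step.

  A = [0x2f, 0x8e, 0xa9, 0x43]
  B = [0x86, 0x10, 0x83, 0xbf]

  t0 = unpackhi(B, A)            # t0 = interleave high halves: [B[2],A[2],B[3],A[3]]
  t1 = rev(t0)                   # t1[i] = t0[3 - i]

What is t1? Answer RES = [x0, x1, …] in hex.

  t0: 83 a9 bf 43
  t1: 43 bf a9 83

RES = [ 0x43  0xbf  0xa9  0x83 ]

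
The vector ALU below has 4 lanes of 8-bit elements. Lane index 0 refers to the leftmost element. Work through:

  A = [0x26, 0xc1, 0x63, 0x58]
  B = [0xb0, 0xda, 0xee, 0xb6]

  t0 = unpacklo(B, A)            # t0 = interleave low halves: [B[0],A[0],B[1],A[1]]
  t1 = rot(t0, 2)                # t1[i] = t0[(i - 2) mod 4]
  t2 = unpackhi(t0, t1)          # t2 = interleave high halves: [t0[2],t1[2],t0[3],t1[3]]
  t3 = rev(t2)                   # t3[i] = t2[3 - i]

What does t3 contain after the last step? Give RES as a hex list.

RES = [0x26, 0xc1, 0xb0, 0xda]

  t0: b0 26 da c1
  t1: da c1 b0 26
  t2: da b0 c1 26
  t3: 26 c1 b0 da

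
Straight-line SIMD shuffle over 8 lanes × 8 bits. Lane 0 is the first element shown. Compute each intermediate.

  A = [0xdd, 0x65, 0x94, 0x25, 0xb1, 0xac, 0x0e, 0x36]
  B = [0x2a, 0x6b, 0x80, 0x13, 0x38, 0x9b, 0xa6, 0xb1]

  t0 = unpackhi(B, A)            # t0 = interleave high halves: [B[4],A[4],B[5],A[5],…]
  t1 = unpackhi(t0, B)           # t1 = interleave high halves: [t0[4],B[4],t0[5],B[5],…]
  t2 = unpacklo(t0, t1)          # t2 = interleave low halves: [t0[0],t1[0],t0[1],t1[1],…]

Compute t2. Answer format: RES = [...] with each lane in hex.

  t0: 38 b1 9b ac a6 0e b1 36
  t1: a6 38 0e 9b b1 a6 36 b1
  t2: 38 a6 b1 38 9b 0e ac 9b

RES = [0x38, 0xa6, 0xb1, 0x38, 0x9b, 0x0e, 0xac, 0x9b]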